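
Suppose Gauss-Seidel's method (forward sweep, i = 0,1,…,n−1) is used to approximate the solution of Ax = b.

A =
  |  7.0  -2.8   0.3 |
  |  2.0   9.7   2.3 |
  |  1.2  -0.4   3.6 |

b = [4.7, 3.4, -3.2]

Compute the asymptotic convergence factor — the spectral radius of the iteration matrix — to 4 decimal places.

Let D = diag(7, 9.7, 3.6); L, U the strict triangles.
GS T = -(D+L)⁻¹U: row 0 first, T[0,2] = -(0.3)/(7) = -0.0429; later rows by forward substitution.
  T[0,:] = [+0.0000, +0.4000, -0.0429]
  T[1,:] = [+0.0000, -0.0825, -0.2283]
  T[2,:] = [+0.0000, -0.1425, -0.0111]
moduli |λ_i(T)| = 0.2306, 0.1371, 0.0000.
spectral radius ρ = 0.2306; 0.2306 < 1 ⇒ converges.

0.2306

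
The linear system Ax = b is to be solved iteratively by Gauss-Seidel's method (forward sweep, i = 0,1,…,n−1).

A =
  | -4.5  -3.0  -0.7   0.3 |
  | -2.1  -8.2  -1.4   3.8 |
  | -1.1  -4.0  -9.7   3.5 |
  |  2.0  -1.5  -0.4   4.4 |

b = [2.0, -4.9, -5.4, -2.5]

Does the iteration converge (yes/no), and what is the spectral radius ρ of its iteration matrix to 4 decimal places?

yes, ρ = 0.5394

Let D = diag(-4.5, -8.2, -9.7, 4.4); L, U the strict triangles.
GS T = -(D+L)⁻¹U: row 0 first, T[0,3] = -(0.3)/(-4.5) = +0.0667; later rows by forward substitution.
  T[0,:] = [+0.0000  -0.6667  -0.1556  +0.0667]
  T[1,:] = [+0.0000  +0.1707  -0.1309  +0.4463]
  T[2,:] = [+0.0000  +0.0052  +0.0716  +0.1692]
  T[3,:] = [+0.0000  +0.3617  +0.0326  +0.1372]
eigenvalue magnitudes: 0.5394, 0.2824, 0.1226, 0.0000.
ρ(T) = max|λ| = 0.5394; 0.5394 < 1: convergent.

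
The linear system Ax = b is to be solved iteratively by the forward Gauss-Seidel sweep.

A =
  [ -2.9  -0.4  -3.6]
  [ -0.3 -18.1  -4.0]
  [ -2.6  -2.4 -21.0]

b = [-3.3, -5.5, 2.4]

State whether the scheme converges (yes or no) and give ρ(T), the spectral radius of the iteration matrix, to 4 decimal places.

yes, ρ = 0.1545

Let D = diag(-2.9, -18.1, -21); L, U the strict triangles.
Gauss-Seidel: T = -(D+L)⁻¹U, row 0 first, T[0,2] = -(-3.6)/(-2.9) = -1.2414; later rows by forward substitution.
  T[0,:] = [+0.0000  -0.1379  -1.2414]
  T[1,:] = [+0.0000  +0.0023  -0.2004]
  T[2,:] = [+0.0000  +0.0168  +0.1766]
eigenvalue magnitudes: 0.1545, 0.0244, 0.0000.
ρ = 0.1545; 0.1545 < 1 ⇒ converges.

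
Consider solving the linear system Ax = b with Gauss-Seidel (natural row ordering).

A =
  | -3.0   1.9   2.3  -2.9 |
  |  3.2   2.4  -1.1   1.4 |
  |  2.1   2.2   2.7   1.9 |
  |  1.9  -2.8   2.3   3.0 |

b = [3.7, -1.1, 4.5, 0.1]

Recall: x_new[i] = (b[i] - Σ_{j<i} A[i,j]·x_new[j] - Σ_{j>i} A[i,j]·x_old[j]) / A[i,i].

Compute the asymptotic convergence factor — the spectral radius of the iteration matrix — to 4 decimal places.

Diagonal D = diag(-3, 2.4, 2.7, 3); L, U strict lower/upper.
T_GS = -(D+L)⁻¹U: row 0 first, T[0,3] = -(-2.9)/(-3) = -0.9667; later rows by forward substitution.
  T[0,:] = [+0.0000, +0.6333, +0.7667, -0.9667]
  T[1,:] = [+0.0000, -0.8444, -0.5639, +0.7056]
  T[2,:] = [+0.0000, +0.1955, -0.1368, -0.5267]
  T[3,:] = [+0.0000, -1.3391, -0.9069, +1.6746]
|roots of det(T-λI)|: 1.4243, 0.5723, 0.1587, 0.0000.
spectral radius ρ = 1.4243; 1.4243 > 1 ⇒ diverges.

1.4243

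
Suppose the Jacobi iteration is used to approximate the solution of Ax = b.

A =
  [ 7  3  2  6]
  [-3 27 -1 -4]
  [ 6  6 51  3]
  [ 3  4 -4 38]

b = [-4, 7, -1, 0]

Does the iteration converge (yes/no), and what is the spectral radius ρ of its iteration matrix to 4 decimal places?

A = D + L + U where D = diag(7, 27, 51, 38).
Jacobi: T = -D⁻¹(L+U), T[1,0] = -(-3)/(27) = +0.1111; T[1,1] = 0.
  T[0,:] = [+0.0000, -0.4286, -0.2857, -0.8571]
  T[1,:] = [+0.1111, +0.0000, +0.0370, +0.1481]
  T[2,:] = [-0.1176, -0.1176, +0.0000, -0.0588]
  T[3,:] = [-0.0789, -0.1053, +0.1053, +0.0000]
|roots of det(T-λI)|: 0.3476, 0.2787, 0.2787, 0.0531.
ρ(T) = max|λ| = 0.3476; 0.3476 < 1 ⇒ converges.

yes, ρ = 0.3476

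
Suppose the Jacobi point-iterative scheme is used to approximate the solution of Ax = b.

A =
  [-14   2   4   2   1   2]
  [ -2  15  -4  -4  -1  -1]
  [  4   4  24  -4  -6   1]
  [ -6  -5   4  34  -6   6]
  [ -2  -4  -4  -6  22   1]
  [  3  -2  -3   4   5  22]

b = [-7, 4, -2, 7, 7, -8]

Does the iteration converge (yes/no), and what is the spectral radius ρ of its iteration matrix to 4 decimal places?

Let D = diag(-14, 15, 24, 34, 22, 22); L, U the strict triangles.
Jacobi T = -D⁻¹(L+U): T[5,4] = -(5)/(22) = -0.2273; T[5,5] = 0.
  T[0,:] = [+0.0000, +0.1429, +0.2857, +0.1429, +0.0714, +0.1429]
  T[1,:] = [+0.1333, +0.0000, +0.2667, +0.2667, +0.0667, +0.0667]
  T[2,:] = [-0.1667, -0.1667, +0.0000, +0.1667, +0.2500, -0.0417]
  T[3,:] = [+0.1765, +0.1471, -0.1176, +0.0000, +0.1765, -0.1765]
  T[4,:] = [+0.0909, +0.1818, +0.1818, +0.2727, +0.0000, -0.0455]
  T[5,:] = [-0.1364, +0.0909, +0.1364, -0.1818, -0.2273, +0.0000]
eigenvalue magnitudes: 0.5363, 0.2993, 0.2993, 0.2078, 0.2078, 0.1612.
ρ = 0.5363; 0.5363 < 1, so it converges for any x₀.

yes, ρ = 0.5363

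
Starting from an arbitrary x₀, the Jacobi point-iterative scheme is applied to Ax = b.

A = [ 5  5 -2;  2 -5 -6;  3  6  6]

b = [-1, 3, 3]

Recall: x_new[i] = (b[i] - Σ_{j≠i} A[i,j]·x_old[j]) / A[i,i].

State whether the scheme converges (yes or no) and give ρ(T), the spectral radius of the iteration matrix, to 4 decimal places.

A = D + L + U where D = diag(5, -5, 6).
Jacobi: T = -D⁻¹(L+U), T[2,0] = -(3)/(6) = -0.5000; T[2,2] = 0.
  T[0,:] = [+0.0000 -1.0000 +0.4000]
  T[1,:] = [+0.4000 +0.0000 -1.2000]
  T[2,:] = [-0.5000 -1.0000 +0.0000]
|eigenvalues of T|: 1.1285, 0.8207, 0.8207.
spectral radius ρ = 1.1285; 1.1285 > 1 ⇒ diverges.

no, ρ = 1.1285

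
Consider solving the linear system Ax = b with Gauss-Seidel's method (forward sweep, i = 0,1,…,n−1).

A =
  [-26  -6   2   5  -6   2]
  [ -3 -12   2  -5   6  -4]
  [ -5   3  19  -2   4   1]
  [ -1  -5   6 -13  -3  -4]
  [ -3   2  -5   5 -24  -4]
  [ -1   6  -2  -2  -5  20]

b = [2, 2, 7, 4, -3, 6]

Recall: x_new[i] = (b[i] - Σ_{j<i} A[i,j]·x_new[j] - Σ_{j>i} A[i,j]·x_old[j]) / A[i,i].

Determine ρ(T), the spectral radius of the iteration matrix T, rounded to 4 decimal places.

Split A = D + L + U, D = diag(-26, -12, 19, -13, -24, 20).
T_GS = -(D+L)⁻¹U: row 0 first, T[0,5] = -(2)/(-26) = +0.0769; later rows by forward substitution.
  T[0,:] = [+0.0000, -0.2308, +0.0769, +0.1923, -0.2308, +0.0769]
  T[1,:] = [+0.0000, +0.0577, +0.1474, -0.4647, +0.5577, -0.3526]
  T[2,:] = [+0.0000, -0.0698, -0.0030, +0.2293, -0.3593, +0.0233]
  T[3,:] = [+0.0000, -0.0367, -0.0640, +0.2698, -0.5934, -0.1673]
  T[4,:] = [+0.0000, +0.0406, -0.0100, -0.0543, +0.0266, -0.2454]
  T[5,:] = [+0.0000, -0.0294, -0.0496, +0.1854, -0.2675, +0.0339]
eigenvalue magnitudes: 0.5272, 0.1387, 0.1387, 0.0375, 0.0205, 0.0000.
ρ(T) = max|λ| = 0.5272; 0.5272 < 1 ⇒ converges.

0.5272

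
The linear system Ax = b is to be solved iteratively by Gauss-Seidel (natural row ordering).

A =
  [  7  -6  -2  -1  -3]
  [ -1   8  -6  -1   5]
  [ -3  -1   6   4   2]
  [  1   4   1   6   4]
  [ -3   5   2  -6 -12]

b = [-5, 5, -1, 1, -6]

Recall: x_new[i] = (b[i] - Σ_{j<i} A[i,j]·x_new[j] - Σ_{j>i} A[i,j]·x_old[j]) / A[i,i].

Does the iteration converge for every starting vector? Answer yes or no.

Split A = D + L + U, D = diag(7, 8, 6, 6, -12).
GS T = -(D+L)⁻¹U: row 0 first, T[0,2] = -(-2)/(7) = +0.2857; later rows by forward substitution.
  T[0,:] = [+0.0000 +0.8571 +0.2857 +0.1429 +0.4286]
  T[1,:] = [+0.0000 +0.1071 +0.7857 +0.1429 -0.5714]
  T[2,:] = [+0.0000 +0.4464 +0.2738 -0.5714 -0.2143]
  T[3,:] = [+0.0000 -0.2887 -0.6171 -0.0238 -0.3214]
  T[4,:] = [+0.0000 +0.0491 +0.6101 -0.0595 -0.2202]
|roots of det(T-λI)|: 0.8843, 0.5713, 0.5713, 0.2475, 0.0000.
ρ = 0.8843; 0.8843 < 1 ⇒ converges.

yes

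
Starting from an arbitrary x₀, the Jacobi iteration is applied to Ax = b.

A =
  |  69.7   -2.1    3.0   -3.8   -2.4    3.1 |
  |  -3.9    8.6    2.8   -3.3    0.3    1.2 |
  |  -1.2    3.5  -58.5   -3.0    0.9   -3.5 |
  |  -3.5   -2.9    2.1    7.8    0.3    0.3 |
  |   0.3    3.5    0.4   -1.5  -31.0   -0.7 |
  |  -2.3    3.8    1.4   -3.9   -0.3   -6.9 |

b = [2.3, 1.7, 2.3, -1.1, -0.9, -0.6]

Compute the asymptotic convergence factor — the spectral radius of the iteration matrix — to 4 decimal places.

Let D = diag(69.7, 8.6, -58.5, 7.8, -31, -6.9); L, U the strict triangles.
Jacobi T = -D⁻¹(L+U): T[2,5] = -(-3.5)/(-58.5) = -0.0598; T[2,2] = 0.
  T[0,:] = [+0.0000  +0.0301  -0.0430  +0.0545  +0.0344  -0.0445]
  T[1,:] = [+0.4535  +0.0000  -0.3256  +0.3837  -0.0349  -0.1395]
  T[2,:] = [-0.0205  +0.0598  +0.0000  -0.0513  +0.0154  -0.0598]
  T[3,:] = [+0.4487  +0.3718  -0.2692  +0.0000  -0.0385  -0.0385]
  T[4,:] = [+0.0097  +0.1129  +0.0129  -0.0484  +0.0000  -0.0226]
  T[5,:] = [-0.3333  +0.5507  +0.2029  -0.5652  -0.0435  +0.0000]
eigenvalue magnitudes: 0.4650, 0.2448, 0.2448, 0.0713, 0.0713, 0.0383.
ρ = 0.4650; 0.4650 < 1, so it converges for any x₀.

0.4650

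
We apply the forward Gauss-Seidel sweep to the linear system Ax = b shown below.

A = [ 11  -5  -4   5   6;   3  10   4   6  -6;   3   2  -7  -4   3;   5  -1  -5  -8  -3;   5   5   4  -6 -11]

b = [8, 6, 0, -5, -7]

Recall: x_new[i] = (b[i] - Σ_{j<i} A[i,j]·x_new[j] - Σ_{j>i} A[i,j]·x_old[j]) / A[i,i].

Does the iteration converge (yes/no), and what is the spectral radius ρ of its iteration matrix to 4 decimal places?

A = D + L + U where D = diag(11, 10, -7, -8, -11).
Gauss-Seidel: T = -(D+L)⁻¹U, row 0 first, T[0,1] = -(-5)/(11) = +0.4545; later rows by forward substitution.
  T[0,:] = [+0.0000, +0.4545, +0.3636, -0.4545, -0.5455]
  T[1,:] = [+0.0000, -0.1364, -0.5091, -0.4636, +0.7636]
  T[2,:] = [+0.0000, +0.1558, +0.0104, -0.8987, +0.4130]
  T[3,:] = [+0.0000, +0.2037, +0.2844, +0.3356, -1.0695]
  T[4,:] = [+0.0000, +0.0902, -0.2175, -0.9272, +0.8327]
eigenvalue magnitudes: 1.3601, 0.2990, 0.2990, 0.1456, 0.0000.
ρ = 1.3601; 1.3601 > 1 ⇒ diverges.

no, ρ = 1.3601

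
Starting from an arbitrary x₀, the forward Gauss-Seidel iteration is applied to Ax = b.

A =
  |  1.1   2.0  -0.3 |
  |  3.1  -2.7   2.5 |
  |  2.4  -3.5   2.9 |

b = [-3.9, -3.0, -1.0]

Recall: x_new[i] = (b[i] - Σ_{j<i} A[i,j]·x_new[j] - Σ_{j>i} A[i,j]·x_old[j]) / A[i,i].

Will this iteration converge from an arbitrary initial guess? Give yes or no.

no

Diagonal D = diag(1.1, -2.7, 2.9); L, U strict lower/upper.
GS T = -(D+L)⁻¹U: row 0 first, T[0,1] = -(2)/(1.1) = -1.8182; later rows by forward substitution.
  T[0,:] = [+0.0000, -1.8182, +0.2727]
  T[1,:] = [+0.0000, -2.0875, +1.2391]
  T[2,:] = [+0.0000, -1.0147, +1.2697]
|λ(T)| sorted: 1.6581, 0.8403, 0.0000.
spectral radius ρ = 1.6581; 1.6581 > 1 ⇒ diverges.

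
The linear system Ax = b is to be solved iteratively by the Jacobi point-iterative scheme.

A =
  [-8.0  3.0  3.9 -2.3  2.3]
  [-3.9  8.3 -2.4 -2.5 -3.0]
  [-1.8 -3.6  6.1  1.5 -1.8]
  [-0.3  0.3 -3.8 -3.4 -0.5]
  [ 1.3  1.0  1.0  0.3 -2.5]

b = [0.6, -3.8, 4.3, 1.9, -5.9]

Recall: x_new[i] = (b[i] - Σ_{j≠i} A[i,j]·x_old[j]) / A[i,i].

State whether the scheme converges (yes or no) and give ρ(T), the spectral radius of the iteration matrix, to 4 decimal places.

no, ρ = 1.2179

A = D + L + U where D = diag(-8, 8.3, 6.1, -3.4, -2.5).
Jacobi: T = -D⁻¹(L+U), T[4,2] = -(1)/(-2.5) = +0.4000; T[4,4] = 0.
  T[0,:] = [+0.0000 +0.3750 +0.4875 -0.2875 +0.2875]
  T[1,:] = [+0.4699 +0.0000 +0.2892 +0.3012 +0.3614]
  T[2,:] = [+0.2951 +0.5902 +0.0000 -0.2459 +0.2951]
  T[3,:] = [-0.0882 +0.0882 -1.1176 +0.0000 -0.1471]
  T[4,:] = [+0.5200 +0.4000 +0.4000 +0.1200 +0.0000]
moduli |λ_i(T)| = 1.2179, 0.8514, 0.3820, 0.1944, 0.1789.
spectral radius ρ = 1.2179; 1.2179 > 1 ⇒ diverges.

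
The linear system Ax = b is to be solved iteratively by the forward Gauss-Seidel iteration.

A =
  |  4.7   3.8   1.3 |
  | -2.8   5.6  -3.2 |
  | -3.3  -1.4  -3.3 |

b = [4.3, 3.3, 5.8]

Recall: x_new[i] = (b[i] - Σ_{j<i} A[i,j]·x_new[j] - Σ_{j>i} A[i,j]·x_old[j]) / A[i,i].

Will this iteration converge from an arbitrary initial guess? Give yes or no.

Let D = diag(4.7, 5.6, -3.3); L, U the strict triangles.
GS T = -(D+L)⁻¹U: row 0 first, T[0,1] = -(3.8)/(4.7) = -0.8085; later rows by forward substitution.
  T[0,:] = [+0.0000 -0.8085 -0.2766]
  T[1,:] = [+0.0000 -0.4043 +0.4331]
  T[2,:] = [+0.0000 +0.9800 +0.0928]
eigenvalue magnitudes: 0.8530, 0.5416, 0.0000.
ρ(T) = max|λ| = 0.8530; 0.8530 < 1: convergent.

yes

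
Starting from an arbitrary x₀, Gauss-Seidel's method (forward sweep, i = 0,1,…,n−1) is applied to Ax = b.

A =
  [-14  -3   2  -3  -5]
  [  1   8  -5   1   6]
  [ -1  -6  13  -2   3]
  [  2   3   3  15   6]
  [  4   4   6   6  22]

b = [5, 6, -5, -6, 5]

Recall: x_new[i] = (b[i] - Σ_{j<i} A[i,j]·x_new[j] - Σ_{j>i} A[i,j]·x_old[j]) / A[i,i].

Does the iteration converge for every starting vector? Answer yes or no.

yes

Let D = diag(-14, 8, 13, 15, 22); L, U the strict triangles.
T_GS = -(D+L)⁻¹U: row 0 first, T[0,4] = -(-5)/(-14) = -0.3571; later rows by forward substitution.
  T[0,:] = [+0.0000, -0.2143, +0.1429, -0.2143, -0.3571]
  T[1,:] = [+0.0000, +0.0268, +0.6071, -0.0982, -0.7054]
  T[2,:] = [+0.0000, -0.0041, +0.2912, +0.0920, -0.5838]
  T[3,:] = [+0.0000, +0.0240, -0.1987, +0.0298, -0.0946]
  T[4,:] = [+0.0000, +0.0287, -0.1616, +0.0236, +0.3782]
eigenvalue magnitudes: 0.5865, 0.1396, 0.1353, 0.1353, 0.0000.
spectral radius ρ = 0.5865; 0.5865 < 1: convergent.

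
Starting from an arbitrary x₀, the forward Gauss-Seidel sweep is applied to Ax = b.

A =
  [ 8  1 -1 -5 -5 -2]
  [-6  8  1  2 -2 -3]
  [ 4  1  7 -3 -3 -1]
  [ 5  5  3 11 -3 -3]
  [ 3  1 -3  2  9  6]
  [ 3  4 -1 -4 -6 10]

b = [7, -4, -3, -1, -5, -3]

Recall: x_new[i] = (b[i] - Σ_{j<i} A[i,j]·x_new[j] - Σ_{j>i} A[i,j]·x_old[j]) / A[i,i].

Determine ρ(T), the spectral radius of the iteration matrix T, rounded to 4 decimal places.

A = D + L + U where D = diag(8, 8, 7, 11, 9, 10).
GS T = -(D+L)⁻¹U: row 0 first, T[0,2] = -(-1)/(8) = +0.1250; later rows by forward substitution.
  T[0,:] = [+0.0000 -0.1250 +0.1250 +0.6250 +0.6250 +0.2500]
  T[1,:] = [+0.0000 -0.0938 -0.0312 +0.2188 +0.7188 +0.5625]
  T[2,:] = [+0.0000 +0.0848 -0.0670 +0.0402 -0.0312 -0.0804]
  T[3,:] = [+0.0000 +0.0763 -0.0244 -0.3945 -0.3295 -0.0747]
  T[4,:] = [+0.0000 +0.0634 -0.0551 -0.1316 -0.2254 -0.8227]
  T[5,:] = [+0.0000 +0.1520 -0.0745 -0.5077 -0.7452 -0.8315]
|λ(T)| sorted: 1.5960, 0.1947, 0.1744, 0.0821, 0.0821, 0.0000.
spectral radius ρ = 1.5960; 1.5960 > 1 ⇒ diverges.

1.5960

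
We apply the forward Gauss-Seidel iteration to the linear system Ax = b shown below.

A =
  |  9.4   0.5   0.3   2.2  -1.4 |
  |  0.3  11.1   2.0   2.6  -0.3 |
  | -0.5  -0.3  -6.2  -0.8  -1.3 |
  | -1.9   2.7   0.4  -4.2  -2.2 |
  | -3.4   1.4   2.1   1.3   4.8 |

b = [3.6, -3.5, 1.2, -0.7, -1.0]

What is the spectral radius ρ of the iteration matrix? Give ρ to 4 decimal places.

Write A = D+L+U with D = diag(9.4, 11.1, -6.2, -4.2, 4.8).
T_GS = -(D+L)⁻¹U: row 0 first, T[0,1] = -(0.5)/(9.4) = -0.0532; later rows by forward substitution.
  T[0,:] = [+0.0000, -0.0532, -0.0319, -0.2340, +0.1489]
  T[1,:] = [+0.0000, +0.0014, -0.1793, -0.2279, +0.0230]
  T[2,:] = [+0.0000, +0.0042, +0.0113, -0.0991, -0.2228]
  T[3,:] = [+0.0000, +0.0254, -0.0998, -0.0501, -0.5976]
  T[4,:] = [+0.0000, -0.0468, +0.0518, -0.0424, +0.3581]
|λ(T)| sorted: 0.3527, 0.1783, 0.0854, 0.0854, 0.0000.
spectral radius ρ = 0.3527; 0.3527 < 1 ⇒ converges.

0.3527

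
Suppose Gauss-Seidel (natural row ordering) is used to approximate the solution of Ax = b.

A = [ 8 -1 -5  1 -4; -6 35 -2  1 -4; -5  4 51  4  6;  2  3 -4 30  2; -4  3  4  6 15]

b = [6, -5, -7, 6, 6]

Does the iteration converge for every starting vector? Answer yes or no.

Write A = D+L+U with D = diag(8, 35, 51, 30, 15).
T_GS = -(D+L)⁻¹U: row 0 first, T[0,2] = -(-5)/(8) = +0.6250; later rows by forward substitution.
  T[0,:] = [+0.0000  +0.1250  +0.6250  -0.1250  +0.5000]
  T[1,:] = [+0.0000  +0.0214  +0.1643  -0.0500  +0.2000]
  T[2,:] = [+0.0000  +0.0106  +0.0484  -0.0868  -0.0843]
  T[3,:] = [+0.0000  -0.0091  -0.0516  +0.0018  -0.1312]
  T[4,:] = [+0.0000  +0.0299  +0.1416  -0.0009  +0.1683]
|λ(T)| sorted: 0.1983, 0.0685, 0.0685, 0.0107, 0.0000.
ρ = 0.1983; 0.1983 < 1 ⇒ converges.

yes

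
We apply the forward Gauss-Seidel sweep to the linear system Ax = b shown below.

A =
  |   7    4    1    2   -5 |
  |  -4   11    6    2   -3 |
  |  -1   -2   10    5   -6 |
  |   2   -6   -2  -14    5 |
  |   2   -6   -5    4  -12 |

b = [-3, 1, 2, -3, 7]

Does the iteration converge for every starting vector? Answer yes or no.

yes

Write A = D+L+U with D = diag(7, 11, 10, -14, -12).
Gauss-Seidel: T = -(D+L)⁻¹U, row 0 first, T[0,1] = -(4)/(7) = -0.5714; later rows by forward substitution.
  T[0,:] = [+0.0000 -0.5714 -0.1429 -0.2857 +0.7143]
  T[1,:] = [+0.0000 -0.2078 -0.5974 -0.2857 +0.5325]
  T[2,:] = [+0.0000 -0.0987 -0.1338 -0.5857 +0.7779]
  T[3,:] = [+0.0000 +0.0215 +0.2547 +0.1653 +0.1199]
  T[4,:] = [+0.0000 +0.0570 +0.4155 +0.3944 -0.4314]
eigenvalue magnitudes: 0.9033, 0.2688, 0.2688, 0.1421, 0.0000.
spectral radius ρ = 0.9033; 0.9033 < 1 ⇒ converges.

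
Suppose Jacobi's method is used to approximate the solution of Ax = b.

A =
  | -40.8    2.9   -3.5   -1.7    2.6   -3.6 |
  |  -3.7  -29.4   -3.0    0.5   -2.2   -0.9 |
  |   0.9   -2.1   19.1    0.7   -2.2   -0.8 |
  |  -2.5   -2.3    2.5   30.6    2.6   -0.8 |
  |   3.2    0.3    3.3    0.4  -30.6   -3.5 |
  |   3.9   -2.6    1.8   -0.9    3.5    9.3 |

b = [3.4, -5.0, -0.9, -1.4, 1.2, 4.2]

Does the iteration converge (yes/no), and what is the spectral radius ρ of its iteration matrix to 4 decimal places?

Let D = diag(-40.8, -29.4, 19.1, 30.6, -30.6, 9.3); L, U the strict triangles.
Jacobi: T = -D⁻¹(L+U), T[2,1] = -(-2.1)/(19.1) = +0.1099; T[2,2] = 0.
  T[0,:] = [+0.0000, +0.0711, -0.0858, -0.0417, +0.0637, -0.0882]
  T[1,:] = [-0.1259, +0.0000, -0.1020, +0.0170, -0.0748, -0.0306]
  T[2,:] = [-0.0471, +0.1099, +0.0000, -0.0366, +0.1152, +0.0419]
  T[3,:] = [+0.0817, +0.0752, -0.0817, +0.0000, -0.0850, +0.0261]
  T[4,:] = [+0.1046, +0.0098, +0.1078, +0.0131, +0.0000, -0.1144]
  T[5,:] = [-0.4194, +0.2796, -0.1935, +0.0968, -0.3763, +0.0000]
|eigenvalues of T|: 0.3368, 0.1847, 0.1800, 0.1800, 0.0529, 0.0186.
ρ(T) = max|λ| = 0.3368; 0.3368 < 1: convergent.

yes, ρ = 0.3368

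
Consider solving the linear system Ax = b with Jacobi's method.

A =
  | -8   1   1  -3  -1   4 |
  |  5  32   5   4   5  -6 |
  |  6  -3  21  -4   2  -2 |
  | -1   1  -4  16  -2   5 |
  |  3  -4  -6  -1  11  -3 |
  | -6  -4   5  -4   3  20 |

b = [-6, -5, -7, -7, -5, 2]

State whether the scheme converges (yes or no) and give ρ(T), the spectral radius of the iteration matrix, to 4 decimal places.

yes, ρ = 0.5936

Let D = diag(-8, 32, 21, 16, 11, 20); L, U the strict triangles.
Jacobi T = -D⁻¹(L+U): T[4,3] = -(-1)/(11) = +0.0909; T[4,4] = 0.
  T[0,:] = [+0.0000  +0.1250  +0.1250  -0.3750  -0.1250  +0.5000]
  T[1,:] = [-0.1562  +0.0000  -0.1562  -0.1250  -0.1562  +0.1875]
  T[2,:] = [-0.2857  +0.1429  +0.0000  +0.1905  -0.0952  +0.0952]
  T[3,:] = [+0.0625  -0.0625  +0.2500  +0.0000  +0.1250  -0.3125]
  T[4,:] = [-0.2727  +0.3636  +0.5455  +0.0909  +0.0000  +0.2727]
  T[5,:] = [+0.3000  +0.2000  -0.2500  +0.2000  -0.1500  +0.0000]
eigenvalue magnitudes: 0.5936, 0.4934, 0.4934, 0.2841, 0.2841, 0.0028.
ρ = 0.5936; 0.5936 < 1, so it converges for any x₀.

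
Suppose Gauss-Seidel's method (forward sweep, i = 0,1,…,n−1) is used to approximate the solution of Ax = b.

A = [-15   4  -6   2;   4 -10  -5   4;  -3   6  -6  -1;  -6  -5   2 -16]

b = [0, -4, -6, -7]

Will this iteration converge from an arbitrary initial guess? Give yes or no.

yes

Split A = D + L + U, D = diag(-15, -10, -6, -16).
T_GS = -(D+L)⁻¹U: row 0 first, T[0,2] = -(-6)/(-15) = -0.4000; later rows by forward substitution.
  T[0,:] = [+0.0000 +0.2667 -0.4000 +0.1333]
  T[1,:] = [+0.0000 +0.1067 -0.6600 +0.4533]
  T[2,:] = [+0.0000 -0.0267 -0.4600 +0.2200]
  T[3,:] = [+0.0000 -0.1367 +0.2987 -0.1642]
|eigenvalues of T|: 0.5655, 0.1214, 0.1214, 0.0000.
ρ = 0.5655; 0.5655 < 1, so it converges for any x₀.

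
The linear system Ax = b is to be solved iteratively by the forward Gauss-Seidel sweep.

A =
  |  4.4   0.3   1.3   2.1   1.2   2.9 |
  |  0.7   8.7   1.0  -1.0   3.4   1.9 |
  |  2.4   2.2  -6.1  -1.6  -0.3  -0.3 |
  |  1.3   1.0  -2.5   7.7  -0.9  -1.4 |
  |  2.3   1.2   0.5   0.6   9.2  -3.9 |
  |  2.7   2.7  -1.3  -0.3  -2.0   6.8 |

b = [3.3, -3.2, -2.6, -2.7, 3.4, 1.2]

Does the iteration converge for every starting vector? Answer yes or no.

yes

Write A = D+L+U with D = diag(4.4, 8.7, -6.1, 7.7, 9.2, 6.8).
Gauss-Seidel: T = -(D+L)⁻¹U, row 0 first, T[0,4] = -(1.2)/(4.4) = -0.2727; later rows by forward substitution.
  T[0,:] = [+0.0000, -0.0682, -0.2955, -0.4773, -0.2727, -0.6591]
  T[1,:] = [+0.0000, +0.0055, -0.0912, +0.1533, -0.3689, -0.1654]
  T[2,:] = [+0.0000, -0.0248, -0.1491, -0.3948, -0.2895, -0.3681]
  T[3,:] = [+0.0000, +0.0027, +0.0133, -0.0675, +0.1168, +0.1950]
  T[4,:] = [+0.0000, +0.0175, +0.0930, +0.1252, +0.1244, +0.6175]
  T[5,:] = [+0.0000, +0.0254, +0.1529, +0.0870, +0.2411, +0.4472]
eigenvalue magnitudes: 0.5761, 0.2000, 0.1542, 0.1196, 0.0190, 0.0000.
ρ(T) = max|λ| = 0.5761; 0.5761 < 1, so it converges for any x₀.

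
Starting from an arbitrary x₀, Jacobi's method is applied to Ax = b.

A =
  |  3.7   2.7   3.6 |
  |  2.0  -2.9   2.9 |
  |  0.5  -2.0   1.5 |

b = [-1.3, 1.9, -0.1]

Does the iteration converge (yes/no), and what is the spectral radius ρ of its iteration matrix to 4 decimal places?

Let D = diag(3.7, -2.9, 1.5); L, U the strict triangles.
T_J = -D⁻¹(L+U): T[1,0] = -(2)/(-2.9) = +0.6897; T[1,1] = 0.
  T[0,:] = [+0.0000, -0.7297, -0.9730]
  T[1,:] = [+0.6897, +0.0000, +1.0000]
  T[2,:] = [-0.3333, +1.3333, +0.0000]
moduli |λ_i(T)| = 1.2884, 0.7111, 0.7111.
spectral radius ρ = 1.2884; 1.2884 > 1: divergent.

no, ρ = 1.2884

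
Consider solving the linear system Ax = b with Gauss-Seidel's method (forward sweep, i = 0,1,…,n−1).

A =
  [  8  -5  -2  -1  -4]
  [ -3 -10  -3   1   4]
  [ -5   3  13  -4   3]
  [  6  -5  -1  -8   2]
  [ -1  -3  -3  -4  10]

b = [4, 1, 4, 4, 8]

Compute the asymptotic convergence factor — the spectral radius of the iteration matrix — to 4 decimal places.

Let D = diag(8, -10, 13, -8, 10); L, U the strict triangles.
T_GS = -(D+L)⁻¹U: row 0 first, T[0,1] = -(-5)/(8) = +0.6250; later rows by forward substitution.
  T[0,:] = [+0.0000  +0.6250  +0.2500  +0.1250  +0.5000]
  T[1,:] = [+0.0000  -0.1875  -0.3750  +0.0625  +0.2500]
  T[2,:] = [+0.0000  +0.2837  +0.1827  +0.3413  -0.0962]
  T[3,:] = [+0.0000  +0.5505  +0.3990  +0.0120  +0.4808]
  T[4,:] = [+0.0000  +0.3115  +0.1269  +0.1385  +0.2885]
moduli |λ_i(T)| = 0.6015, 0.4023, 0.1392, 0.0428, 0.0000.
ρ = 0.6015; 0.6015 < 1 ⇒ converges.

0.6015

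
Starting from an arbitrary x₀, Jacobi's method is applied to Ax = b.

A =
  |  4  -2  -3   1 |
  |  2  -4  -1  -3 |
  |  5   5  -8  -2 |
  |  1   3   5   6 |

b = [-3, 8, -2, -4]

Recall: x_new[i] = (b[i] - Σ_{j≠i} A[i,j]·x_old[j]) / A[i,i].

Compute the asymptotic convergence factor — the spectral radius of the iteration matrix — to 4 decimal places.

Split A = D + L + U, D = diag(4, -4, -8, 6).
Jacobi: T = -D⁻¹(L+U), T[0,1] = -(-2)/(4) = +0.5000; T[0,0] = 0.
  T[0,:] = [+0.0000, +0.5000, +0.7500, -0.2500]
  T[1,:] = [+0.5000, +0.0000, -0.2500, -0.7500]
  T[2,:] = [+0.6250, +0.6250, +0.0000, -0.2500]
  T[3,:] = [-0.1667, -0.5000, -0.8333, +0.0000]
eigenvalue magnitudes: 1.3577, 0.6402, 0.6402, 0.2153.
ρ(T) = max|λ| = 1.3577; 1.3577 > 1, so it fails to converge.

1.3577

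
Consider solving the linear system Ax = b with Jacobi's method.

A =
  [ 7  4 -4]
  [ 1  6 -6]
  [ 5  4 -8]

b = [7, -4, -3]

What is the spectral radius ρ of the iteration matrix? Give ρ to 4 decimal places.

Diagonal D = diag(7, 6, -8); L, U strict lower/upper.
Jacobi: T = -D⁻¹(L+U), T[2,0] = -(5)/(-8) = +0.6250; T[2,2] = 0.
  T[0,:] = [+0.0000 -0.5714 +0.5714]
  T[1,:] = [-0.1667 +0.0000 +1.0000]
  T[2,:] = [+0.6250 +0.5000 +0.0000]
|eigenvalues of T|: 1.1430, 0.5951, 0.5951.
spectral radius ρ = 1.1430; 1.1430 > 1, so it fails to converge.

1.1430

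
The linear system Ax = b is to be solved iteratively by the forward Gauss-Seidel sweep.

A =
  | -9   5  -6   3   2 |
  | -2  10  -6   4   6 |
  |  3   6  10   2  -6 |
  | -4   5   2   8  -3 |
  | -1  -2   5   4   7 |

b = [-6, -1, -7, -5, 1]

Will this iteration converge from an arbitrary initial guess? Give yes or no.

no

Diagonal D = diag(-9, 10, 10, 8, 7); L, U strict lower/upper.
T_GS = -(D+L)⁻¹U: row 0 first, T[0,4] = -(2)/(-9) = +0.2222; later rows by forward substitution.
  T[0,:] = [+0.0000  +0.5556  -0.6667  +0.3333  +0.2222]
  T[1,:] = [+0.0000  +0.1111  +0.4667  -0.3333  -0.5556]
  T[2,:] = [+0.0000  -0.2333  -0.0800  -0.1000  +0.8667]
  T[3,:] = [+0.0000  +0.2667  -0.6050  +0.4000  +0.6167]
  T[4,:] = [+0.0000  +0.1254  +0.4410  -0.2048  -1.0984]
|eigenvalues of T|: 1.2077, 0.3810, 0.3810, 0.0204, 0.0000.
spectral radius ρ = 1.2077; 1.2077 > 1 ⇒ diverges.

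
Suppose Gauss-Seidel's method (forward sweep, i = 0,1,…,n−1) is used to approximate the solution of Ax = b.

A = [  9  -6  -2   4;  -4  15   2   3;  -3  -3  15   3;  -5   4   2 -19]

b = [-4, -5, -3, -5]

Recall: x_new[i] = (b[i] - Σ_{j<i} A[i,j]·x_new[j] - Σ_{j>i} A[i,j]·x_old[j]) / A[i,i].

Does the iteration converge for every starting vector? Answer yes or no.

yes

Split A = D + L + U, D = diag(9, 15, 15, -19).
Gauss-Seidel: T = -(D+L)⁻¹U, row 0 first, T[0,2] = -(-2)/(9) = +0.2222; later rows by forward substitution.
  T[0,:] = [+0.0000, +0.6667, +0.2222, -0.4444]
  T[1,:] = [+0.0000, +0.1778, -0.0741, -0.3185]
  T[2,:] = [+0.0000, +0.1689, +0.0296, -0.3526]
  T[3,:] = [+0.0000, -0.1202, -0.0710, +0.0128]
moduli |λ_i(T)| = 0.3099, 0.1756, 0.0860, 0.0000.
spectral radius ρ = 0.3099; 0.3099 < 1: convergent.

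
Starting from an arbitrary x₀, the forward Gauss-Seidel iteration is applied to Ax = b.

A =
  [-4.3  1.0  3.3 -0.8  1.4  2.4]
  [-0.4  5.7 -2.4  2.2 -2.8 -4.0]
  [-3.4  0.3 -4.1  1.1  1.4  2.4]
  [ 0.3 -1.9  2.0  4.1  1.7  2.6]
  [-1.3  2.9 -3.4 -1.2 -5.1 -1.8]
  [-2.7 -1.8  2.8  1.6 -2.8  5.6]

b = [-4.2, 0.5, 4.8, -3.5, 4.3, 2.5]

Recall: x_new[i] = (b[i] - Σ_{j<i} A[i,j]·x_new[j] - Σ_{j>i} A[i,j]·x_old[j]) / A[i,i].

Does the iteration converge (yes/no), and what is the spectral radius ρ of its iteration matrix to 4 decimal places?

no, ρ = 1.1863

Split A = D + L + U, D = diag(-4.3, 5.7, -4.1, 4.1, -5.1, 5.6).
GS T = -(D+L)⁻¹U: row 0 first, T[0,3] = -(-0.8)/(-4.3) = -0.1860; later rows by forward substitution.
  T[0,:] = [+0.0000, +0.2326, +0.7674, -0.1860, +0.3256, +0.5581]
  T[1,:] = [+0.0000, +0.0163, +0.4749, -0.3990, +0.5141, +0.7409]
  T[2,:] = [+0.0000, -0.1917, -0.6017, +0.3934, +0.1091, +0.1767]
  T[3,:] = [+0.0000, +0.0840, +0.4574, -0.3632, -0.2534, -0.4178]
  T[4,:] = [+0.0000, +0.0580, +0.3679, -0.3563, +0.1962, -0.0934]
  T[5,:] = [+0.0000, +0.2182, +0.8768, -0.4890, +0.4382, +0.4916]
|λ(T)| sorted: 1.1863, 0.8278, 0.2070, 0.1646, 0.0554, 0.0000.
ρ(T) = max|λ| = 1.1863; 1.1863 > 1: divergent.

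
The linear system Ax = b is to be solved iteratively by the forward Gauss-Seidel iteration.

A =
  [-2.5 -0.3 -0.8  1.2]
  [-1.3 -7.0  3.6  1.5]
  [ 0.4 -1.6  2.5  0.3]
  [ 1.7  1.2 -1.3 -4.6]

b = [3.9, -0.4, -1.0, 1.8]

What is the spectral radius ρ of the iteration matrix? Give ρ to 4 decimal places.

0.5125

Write A = D+L+U with D = diag(-2.5, -7, 2.5, -4.6).
GS T = -(D+L)⁻¹U: row 0 first, T[0,1] = -(-0.3)/(-2.5) = -0.1200; later rows by forward substitution.
  T[0,:] = [+0.0000 -0.1200 -0.3200 +0.4800]
  T[1,:] = [+0.0000 +0.0223 +0.5737 +0.1251]
  T[2,:] = [+0.0000 +0.0335 +0.4184 -0.1167]
  T[3,:] = [+0.0000 -0.0480 -0.0868 +0.2430]
moduli |λ_i(T)| = 0.5125, 0.1302, 0.0410, 0.0000.
ρ = 0.5125; 0.5125 < 1: convergent.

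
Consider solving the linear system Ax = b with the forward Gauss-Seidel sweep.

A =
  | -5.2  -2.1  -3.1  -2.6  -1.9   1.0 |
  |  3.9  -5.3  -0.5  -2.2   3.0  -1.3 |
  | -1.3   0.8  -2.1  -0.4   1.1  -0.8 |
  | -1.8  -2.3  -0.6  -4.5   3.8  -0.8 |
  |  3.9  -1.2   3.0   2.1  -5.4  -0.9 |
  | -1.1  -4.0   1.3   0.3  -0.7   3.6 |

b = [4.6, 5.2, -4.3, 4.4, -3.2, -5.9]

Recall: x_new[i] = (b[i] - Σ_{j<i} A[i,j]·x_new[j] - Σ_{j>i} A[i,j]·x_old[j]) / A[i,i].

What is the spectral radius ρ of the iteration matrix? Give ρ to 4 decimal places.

1.2521

Diagonal D = diag(-5.2, -5.3, -2.1, -4.5, -5.4, 3.6); L, U strict lower/upper.
GS T = -(D+L)⁻¹U: row 0 first, T[0,3] = -(-2.6)/(-5.2) = -0.5000; later rows by forward substitution.
  T[0,:] = [+0.0000, -0.4038, -0.5962, -0.5000, -0.3654, +0.1923]
  T[1,:] = [+0.0000, -0.2972, -0.5330, -0.7830, +0.2972, -0.1038]
  T[2,:] = [+0.0000, +0.1368, +0.1660, -0.1792, +0.8632, -0.5395]
  T[3,:] = [+0.0000, +0.2952, +0.4888, +0.6241, +0.7236, -0.1297]
  T[4,:] = [+0.0000, -0.0348, -0.0298, -0.0440, +0.4310, -0.3549]
  T[5,:] = [+0.0000, -0.5344, -0.8809, -1.0186, -0.0697, +0.0801]
|eigenvalues of T|: 1.2521, 0.5889, 0.5889, 0.2266, 0.0032, 0.0000.
spectral radius ρ = 1.2521; 1.2521 > 1 ⇒ diverges.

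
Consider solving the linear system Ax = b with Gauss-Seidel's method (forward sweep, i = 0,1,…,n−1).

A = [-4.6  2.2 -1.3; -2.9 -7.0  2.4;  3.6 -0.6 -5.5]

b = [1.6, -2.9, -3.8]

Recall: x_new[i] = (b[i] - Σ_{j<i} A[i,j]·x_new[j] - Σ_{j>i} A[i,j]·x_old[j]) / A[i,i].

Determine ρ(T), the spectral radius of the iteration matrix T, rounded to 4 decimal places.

0.6094

A = D + L + U where D = diag(-4.6, -7, -5.5).
T_GS = -(D+L)⁻¹U: row 0 first, T[0,1] = -(2.2)/(-4.6) = +0.4783; later rows by forward substitution.
  T[0,:] = [+0.0000, +0.4783, -0.2826]
  T[1,:] = [+0.0000, -0.1981, +0.4599]
  T[2,:] = [+0.0000, +0.3347, -0.2352]
|λ(T)| sorted: 0.6094, 0.1761, 0.0000.
ρ(T) = max|λ| = 0.6094; 0.6094 < 1, so it converges for any x₀.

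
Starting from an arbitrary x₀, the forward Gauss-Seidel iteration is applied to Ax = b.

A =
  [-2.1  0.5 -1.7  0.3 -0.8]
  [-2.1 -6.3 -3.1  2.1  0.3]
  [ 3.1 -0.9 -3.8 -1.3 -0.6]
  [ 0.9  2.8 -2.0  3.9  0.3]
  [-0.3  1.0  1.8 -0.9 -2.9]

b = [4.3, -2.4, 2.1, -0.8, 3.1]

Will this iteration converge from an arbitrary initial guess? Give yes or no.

Let D = diag(-2.1, -6.3, -3.8, 3.9, -2.9); L, U the strict triangles.
GS T = -(D+L)⁻¹U: row 0 first, T[0,1] = -(0.5)/(-2.1) = +0.2381; later rows by forward substitution.
  T[0,:] = [+0.0000, +0.2381, -0.8095, +0.1429, -0.3810]
  T[1,:] = [+0.0000, -0.0794, -0.2222, +0.2857, +0.1746]
  T[2,:] = [+0.0000, +0.2130, -0.6078, -0.2932, -0.5100]
  T[3,:] = [+0.0000, +0.1113, +0.0347, -0.3885, -0.3759]
  T[4,:] = [+0.0000, +0.0457, -0.3809, +0.0223, -0.1003]
|eigenvalues of T|: 0.9011, 0.2379, 0.0612, 0.0243, 0.0000.
spectral radius ρ = 0.9011; 0.9011 < 1 ⇒ converges.

yes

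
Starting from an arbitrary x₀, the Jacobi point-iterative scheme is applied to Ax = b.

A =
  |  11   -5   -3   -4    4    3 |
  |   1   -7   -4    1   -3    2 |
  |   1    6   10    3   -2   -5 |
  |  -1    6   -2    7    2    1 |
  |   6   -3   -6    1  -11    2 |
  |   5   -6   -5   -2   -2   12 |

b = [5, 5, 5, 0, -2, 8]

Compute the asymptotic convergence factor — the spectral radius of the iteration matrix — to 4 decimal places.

A = D + L + U where D = diag(11, -7, 10, 7, -11, 12).
Jacobi T = -D⁻¹(L+U): T[0,4] = -(4)/(11) = -0.3636; T[0,0] = 0.
  T[0,:] = [+0.0000  +0.4545  +0.2727  +0.3636  -0.3636  -0.2727]
  T[1,:] = [+0.1429  +0.0000  -0.5714  +0.1429  -0.4286  +0.2857]
  T[2,:] = [-0.1000  -0.6000  +0.0000  -0.3000  +0.2000  +0.5000]
  T[3,:] = [+0.1429  -0.8571  +0.2857  +0.0000  -0.2857  -0.1429]
  T[4,:] = [+0.5455  -0.2727  -0.5455  +0.0909  +0.0000  +0.1818]
  T[5,:] = [-0.4167  +0.5000  +0.4167  +0.1667  +0.1667  +0.0000]
eigenvalue magnitudes: 1.2593, 0.7304, 0.7304, 0.3619, 0.2395, 0.2395.
spectral radius ρ = 1.2593; 1.2593 > 1, so it fails to converge.

1.2593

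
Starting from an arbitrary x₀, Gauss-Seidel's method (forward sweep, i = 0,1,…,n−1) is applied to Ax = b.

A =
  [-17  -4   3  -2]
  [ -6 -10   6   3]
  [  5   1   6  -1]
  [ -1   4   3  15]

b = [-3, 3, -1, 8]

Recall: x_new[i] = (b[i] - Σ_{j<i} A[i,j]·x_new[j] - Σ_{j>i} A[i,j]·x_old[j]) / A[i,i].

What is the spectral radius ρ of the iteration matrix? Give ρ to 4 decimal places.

Write A = D+L+U with D = diag(-17, -10, 6, 15).
GS T = -(D+L)⁻¹U: row 0 first, T[0,2] = -(3)/(-17) = +0.1765; later rows by forward substitution.
  T[0,:] = [+0.0000 -0.2353 +0.1765 -0.1176]
  T[1,:] = [+0.0000 +0.1412 +0.4941 +0.3706]
  T[2,:] = [+0.0000 +0.1725 -0.2294 +0.2029]
  T[3,:] = [+0.0000 -0.0878 -0.0741 -0.1473]
|roots of det(T-λI)|: 0.3915, 0.1236, 0.0324, 0.0000.
ρ(T) = max|λ| = 0.3915; 0.3915 < 1 ⇒ converges.

0.3915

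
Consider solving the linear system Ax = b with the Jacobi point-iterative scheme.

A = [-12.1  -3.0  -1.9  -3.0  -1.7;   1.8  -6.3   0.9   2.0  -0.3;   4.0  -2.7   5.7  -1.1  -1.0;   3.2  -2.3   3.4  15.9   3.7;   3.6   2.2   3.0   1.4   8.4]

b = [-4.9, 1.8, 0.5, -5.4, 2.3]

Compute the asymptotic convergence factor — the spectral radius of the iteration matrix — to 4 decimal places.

0.5506

Write A = D+L+U with D = diag(-12.1, -6.3, 5.7, 15.9, 8.4).
Jacobi T = -D⁻¹(L+U): T[0,1] = -(-3)/(-12.1) = -0.2479; T[0,0] = 0.
  T[0,:] = [+0.0000  -0.2479  -0.1570  -0.2479  -0.1405]
  T[1,:] = [+0.2857  +0.0000  +0.1429  +0.3175  -0.0476]
  T[2,:] = [-0.7018  +0.4737  +0.0000  +0.1930  +0.1754]
  T[3,:] = [-0.2013  +0.1447  -0.2138  +0.0000  -0.2327]
  T[4,:] = [-0.4286  -0.2619  -0.3571  -0.1667  +0.0000]
eigenvalue magnitudes: 0.5506, 0.3839, 0.2857, 0.2857, 0.1612.
spectral radius ρ = 0.5506; 0.5506 < 1, so it converges for any x₀.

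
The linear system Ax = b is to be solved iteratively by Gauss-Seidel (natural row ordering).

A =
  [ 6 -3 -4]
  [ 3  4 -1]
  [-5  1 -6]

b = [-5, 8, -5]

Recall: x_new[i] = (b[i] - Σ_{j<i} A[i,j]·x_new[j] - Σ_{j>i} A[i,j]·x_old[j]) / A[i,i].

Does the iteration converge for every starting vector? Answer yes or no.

A = D + L + U where D = diag(6, 4, -6).
T_GS = -(D+L)⁻¹U: row 0 first, T[0,1] = -(-3)/(6) = +0.5000; later rows by forward substitution.
  T[0,:] = [+0.0000 +0.5000 +0.6667]
  T[1,:] = [+0.0000 -0.3750 -0.2500]
  T[2,:] = [+0.0000 -0.4792 -0.5972]
|roots of det(T-λI)|: 0.8496, 0.1226, 0.0000.
ρ(T) = max|λ| = 0.8496; 0.8496 < 1: convergent.

yes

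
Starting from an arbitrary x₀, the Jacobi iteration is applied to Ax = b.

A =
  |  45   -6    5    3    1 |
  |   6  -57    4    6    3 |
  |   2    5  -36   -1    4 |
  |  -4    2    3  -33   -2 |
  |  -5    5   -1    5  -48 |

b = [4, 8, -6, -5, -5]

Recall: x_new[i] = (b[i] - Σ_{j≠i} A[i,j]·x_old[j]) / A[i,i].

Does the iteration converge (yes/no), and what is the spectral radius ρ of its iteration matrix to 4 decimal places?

yes, ρ = 0.2314

Diagonal D = diag(45, -57, -36, -33, -48); L, U strict lower/upper.
Jacobi: T = -D⁻¹(L+U), T[2,1] = -(5)/(-36) = +0.1389; T[2,2] = 0.
  T[0,:] = [+0.0000, +0.1333, -0.1111, -0.0667, -0.0222]
  T[1,:] = [+0.1053, +0.0000, +0.0702, +0.1053, +0.0526]
  T[2,:] = [+0.0556, +0.1389, +0.0000, -0.0278, +0.1111]
  T[3,:] = [-0.1212, +0.0606, +0.0909, +0.0000, -0.0606]
  T[4,:] = [-0.1042, +0.1042, -0.0208, +0.1042, +0.0000]
moduli |λ_i(T)| = 0.2314, 0.1844, 0.1382, 0.1382, 0.0825.
ρ = 0.2314; 0.2314 < 1: convergent.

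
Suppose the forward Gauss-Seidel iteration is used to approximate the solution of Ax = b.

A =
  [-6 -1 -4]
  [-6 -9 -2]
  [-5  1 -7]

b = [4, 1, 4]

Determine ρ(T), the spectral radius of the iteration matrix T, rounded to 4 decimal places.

Let D = diag(-6, -9, -7); L, U the strict triangles.
Gauss-Seidel: T = -(D+L)⁻¹U, row 0 first, T[0,1] = -(-1)/(-6) = -0.1667; later rows by forward substitution.
  T[0,:] = [+0.0000 -0.1667 -0.6667]
  T[1,:] = [+0.0000 +0.1111 +0.2222]
  T[2,:] = [+0.0000 +0.1349 +0.5079]
|λ(T)| sorted: 0.5729, 0.0462, 0.0000.
ρ = 0.5729; 0.5729 < 1: convergent.

0.5729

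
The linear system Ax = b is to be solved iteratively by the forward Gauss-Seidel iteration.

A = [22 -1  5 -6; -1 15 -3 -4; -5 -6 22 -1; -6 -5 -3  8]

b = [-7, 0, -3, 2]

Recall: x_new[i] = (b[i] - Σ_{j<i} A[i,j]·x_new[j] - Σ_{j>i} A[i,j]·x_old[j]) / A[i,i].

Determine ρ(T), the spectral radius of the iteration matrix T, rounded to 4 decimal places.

0.4606

Split A = D + L + U, D = diag(22, 15, 22, 8).
GS T = -(D+L)⁻¹U: row 0 first, T[0,2] = -(5)/(22) = -0.2273; later rows by forward substitution.
  T[0,:] = [+0.0000 +0.0455 -0.2273 +0.2727]
  T[1,:] = [+0.0000 +0.0030 +0.1848 +0.2848]
  T[2,:] = [+0.0000 +0.0112 -0.0012 +0.1851]
  T[3,:] = [+0.0000 +0.0402 -0.0554 +0.4520]
eigenvalue magnitudes: 0.4606, 0.0259, 0.0259, 0.0000.
spectral radius ρ = 0.4606; 0.4606 < 1 ⇒ converges.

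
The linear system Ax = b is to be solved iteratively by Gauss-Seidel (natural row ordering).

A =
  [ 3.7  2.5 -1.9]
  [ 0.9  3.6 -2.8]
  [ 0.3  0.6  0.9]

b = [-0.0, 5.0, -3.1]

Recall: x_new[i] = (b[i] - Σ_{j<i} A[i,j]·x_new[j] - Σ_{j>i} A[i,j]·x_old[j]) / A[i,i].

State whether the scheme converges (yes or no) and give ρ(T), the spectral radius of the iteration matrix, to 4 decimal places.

Let D = diag(3.7, 3.6, 0.9); L, U the strict triangles.
Gauss-Seidel: T = -(D+L)⁻¹U, row 0 first, T[0,1] = -(2.5)/(3.7) = -0.6757; later rows by forward substitution.
  T[0,:] = [+0.0000 -0.6757 +0.5135]
  T[1,:] = [+0.0000 +0.1689 +0.6494]
  T[2,:] = [+0.0000 +0.1126 -0.6041]
eigenvalue magnitudes: 0.6893, 0.2541, 0.0000.
ρ = 0.6893; 0.6893 < 1 ⇒ converges.

yes, ρ = 0.6893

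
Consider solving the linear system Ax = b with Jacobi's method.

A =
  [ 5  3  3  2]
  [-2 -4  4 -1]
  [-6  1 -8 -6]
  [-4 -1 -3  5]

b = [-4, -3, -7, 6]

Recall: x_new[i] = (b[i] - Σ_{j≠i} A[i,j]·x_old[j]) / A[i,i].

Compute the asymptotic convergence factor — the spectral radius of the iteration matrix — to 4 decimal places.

1.1561

A = D + L + U where D = diag(5, -4, -8, 5).
Jacobi: T = -D⁻¹(L+U), T[2,1] = -(1)/(-8) = +0.1250; T[2,2] = 0.
  T[0,:] = [+0.0000  -0.6000  -0.6000  -0.4000]
  T[1,:] = [-0.5000  +0.0000  +1.0000  -0.2500]
  T[2,:] = [-0.7500  +0.1250  +0.0000  -0.7500]
  T[3,:] = [+0.8000  +0.2000  +0.6000  +0.0000]
|eigenvalues of T|: 1.1561, 0.9779, 0.9779, 0.4840.
spectral radius ρ = 1.1561; 1.1561 > 1, so it fails to converge.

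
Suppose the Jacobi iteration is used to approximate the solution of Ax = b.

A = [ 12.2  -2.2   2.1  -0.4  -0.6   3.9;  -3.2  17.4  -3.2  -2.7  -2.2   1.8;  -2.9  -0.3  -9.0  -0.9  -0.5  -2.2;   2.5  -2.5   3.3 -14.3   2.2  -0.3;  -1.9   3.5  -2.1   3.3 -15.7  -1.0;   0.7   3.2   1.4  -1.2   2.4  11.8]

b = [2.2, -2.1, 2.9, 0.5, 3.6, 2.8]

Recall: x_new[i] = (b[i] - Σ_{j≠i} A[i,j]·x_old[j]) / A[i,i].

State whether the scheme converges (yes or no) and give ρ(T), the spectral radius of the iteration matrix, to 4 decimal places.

yes, ρ = 0.5049

A = D + L + U where D = diag(12.2, 17.4, -9, -14.3, -15.7, 11.8).
Jacobi: T = -D⁻¹(L+U), T[2,1] = -(-0.3)/(-9) = -0.0333; T[2,2] = 0.
  T[0,:] = [+0.0000 +0.1803 -0.1721 +0.0328 +0.0492 -0.3197]
  T[1,:] = [+0.1839 +0.0000 +0.1839 +0.1552 +0.1264 -0.1034]
  T[2,:] = [-0.3222 -0.0333 +0.0000 -0.1000 -0.0556 -0.2444]
  T[3,:] = [+0.1748 -0.1748 +0.2308 +0.0000 +0.1538 -0.0210]
  T[4,:] = [-0.1210 +0.2229 -0.1338 +0.2102 +0.0000 -0.0637]
  T[5,:] = [-0.0593 -0.2712 -0.1186 +0.1017 -0.2034 +0.0000]
moduli |λ_i(T)| = 0.5049, 0.3333, 0.3333, 0.2780, 0.2780, 0.0745.
ρ(T) = max|λ| = 0.5049; 0.5049 < 1: convergent.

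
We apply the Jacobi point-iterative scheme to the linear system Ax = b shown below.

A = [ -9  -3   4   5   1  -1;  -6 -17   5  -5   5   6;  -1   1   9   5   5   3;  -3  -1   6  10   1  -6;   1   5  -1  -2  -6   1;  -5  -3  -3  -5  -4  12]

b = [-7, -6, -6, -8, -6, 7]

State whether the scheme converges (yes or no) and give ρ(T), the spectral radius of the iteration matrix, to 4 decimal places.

Split A = D + L + U, D = diag(-9, -17, 9, 10, -6, 12).
Jacobi T = -D⁻¹(L+U): T[5,1] = -(-3)/(12) = +0.2500; T[5,5] = 0.
  T[0,:] = [+0.0000  -0.3333  +0.4444  +0.5556  +0.1111  -0.1111]
  T[1,:] = [-0.3529  +0.0000  +0.2941  -0.2941  +0.2941  +0.3529]
  T[2,:] = [+0.1111  -0.1111  +0.0000  -0.5556  -0.5556  -0.3333]
  T[3,:] = [+0.3000  +0.1000  -0.6000  +0.0000  -0.1000  +0.6000]
  T[4,:] = [+0.1667  +0.8333  -0.1667  -0.3333  +0.0000  +0.1667]
  T[5,:] = [+0.4167  +0.2500  +0.2500  +0.4167  +0.3333  +0.0000]
eigenvalue magnitudes: 1.1661, 0.7526, 0.7526, 0.5495, 0.4126, 0.2881.
spectral radius ρ = 1.1661; 1.1661 > 1, so it fails to converge.

no, ρ = 1.1661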